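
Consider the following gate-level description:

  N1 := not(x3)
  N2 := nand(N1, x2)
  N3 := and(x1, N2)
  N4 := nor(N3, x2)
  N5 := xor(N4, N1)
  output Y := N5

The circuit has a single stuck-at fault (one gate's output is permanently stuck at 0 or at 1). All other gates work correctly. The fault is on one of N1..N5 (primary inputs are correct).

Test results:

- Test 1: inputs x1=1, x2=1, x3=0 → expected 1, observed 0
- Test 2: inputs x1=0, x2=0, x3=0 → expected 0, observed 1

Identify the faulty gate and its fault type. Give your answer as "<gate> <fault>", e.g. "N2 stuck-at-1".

N1 stuck-at-0

Fault-free values for test 1 (x1=1, x2=1, x3=0): N1=1, N2=0, N3=0, N4=0, N5=1, giving Y=1. Observed 0.
Test 1: faults giving observed 0 are {N1 stuck-at-0, N4 stuck-at-1, N5 stuck-at-0}.
Test 2 (x1=0, x2=0, x3=0): fault-free N1=1, N2=1, N3=0, N4=1, N5=0 → 0; observed 1. Eliminates N4 stuck-at-1, N5 stuck-at-0.
Only N1 stuck-at-0 is consistent with every test.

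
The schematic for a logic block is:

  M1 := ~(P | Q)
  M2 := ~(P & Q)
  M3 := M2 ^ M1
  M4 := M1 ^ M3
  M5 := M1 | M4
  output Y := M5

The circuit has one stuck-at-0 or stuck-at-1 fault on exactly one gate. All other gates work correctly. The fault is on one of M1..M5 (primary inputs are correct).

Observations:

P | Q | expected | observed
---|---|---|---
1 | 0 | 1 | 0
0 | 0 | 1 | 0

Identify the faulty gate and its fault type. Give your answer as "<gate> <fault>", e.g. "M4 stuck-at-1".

Fault-free values for test 1 (P=1, Q=0): M1=0, M2=1, M3=1, M4=1, M5=1, giving Y=1. Observed 0.
Test 1: faults giving observed 0 are {M2 stuck-at-0, M3 stuck-at-0, M4 stuck-at-0, M5 stuck-at-0}.
Test 2 (P=0, Q=0): fault-free M1=1, M2=1, M3=0, M4=1, M5=1 → 1; observed 0. Eliminates M2 stuck-at-0, M3 stuck-at-0, M4 stuck-at-0.
Only M5 stuck-at-0 is consistent with every test.

M5 stuck-at-0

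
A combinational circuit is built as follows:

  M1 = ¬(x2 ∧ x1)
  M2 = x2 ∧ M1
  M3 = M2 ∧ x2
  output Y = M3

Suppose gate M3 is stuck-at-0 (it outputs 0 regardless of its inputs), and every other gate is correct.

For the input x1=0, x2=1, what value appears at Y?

0

Propagate with M3 forced: M1=1, M2=1, M3=0 [stuck-at-0].
So Y = 0. (Without the fault it would be 1.)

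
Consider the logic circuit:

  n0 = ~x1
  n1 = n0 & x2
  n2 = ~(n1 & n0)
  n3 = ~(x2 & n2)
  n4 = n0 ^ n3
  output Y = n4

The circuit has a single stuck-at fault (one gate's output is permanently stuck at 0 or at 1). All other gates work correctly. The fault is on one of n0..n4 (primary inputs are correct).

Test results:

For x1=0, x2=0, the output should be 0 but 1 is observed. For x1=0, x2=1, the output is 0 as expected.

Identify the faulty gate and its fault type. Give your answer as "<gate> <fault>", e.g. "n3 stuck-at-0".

n0 stuck-at-0

Fault-free values for test 1 (x1=0, x2=0): n0=1, n1=0, n2=1, n3=1, n4=0, giving Y=0. Observed 1.
Test 1: faults giving observed 1 are {n0 stuck-at-0, n3 stuck-at-0, n4 stuck-at-1}.
Test 2 (x1=0, x2=1): fault-free n0=1, n1=1, n2=0, n3=1, n4=0 → 0; observed 0. Eliminates n3 stuck-at-0, n4 stuck-at-1.
Only n0 stuck-at-0 is consistent with every test.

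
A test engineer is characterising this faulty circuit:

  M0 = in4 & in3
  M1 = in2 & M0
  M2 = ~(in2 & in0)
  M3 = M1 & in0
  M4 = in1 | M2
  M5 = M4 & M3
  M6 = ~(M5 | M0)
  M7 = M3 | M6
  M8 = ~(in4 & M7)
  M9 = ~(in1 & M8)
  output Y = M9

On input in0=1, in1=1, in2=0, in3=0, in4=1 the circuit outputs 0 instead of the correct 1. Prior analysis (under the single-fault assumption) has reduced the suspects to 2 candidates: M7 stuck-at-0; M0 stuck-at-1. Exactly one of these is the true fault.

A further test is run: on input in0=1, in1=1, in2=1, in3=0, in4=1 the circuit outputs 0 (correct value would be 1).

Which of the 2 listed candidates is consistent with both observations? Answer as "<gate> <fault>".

M7 stuck-at-0

Evaluate each candidate on input in0=1, in1=1, in2=1, in3=0, in4=1:
  M7 stuck-at-0: M0=0, M1=0, M2=0, M3=0, M4=1, M5=0, M6=1, M7=0 [stuck-at-0], M8=1, M9=0 → 0 — matches
  M0 stuck-at-1: M0=1 [stuck-at-1], M1=1, M2=0, M3=1, M4=1, M5=1, M6=0, M7=1, M8=0, M9=1 → 1 — eliminated
Only M7 stuck-at-0 reproduces the observed 0.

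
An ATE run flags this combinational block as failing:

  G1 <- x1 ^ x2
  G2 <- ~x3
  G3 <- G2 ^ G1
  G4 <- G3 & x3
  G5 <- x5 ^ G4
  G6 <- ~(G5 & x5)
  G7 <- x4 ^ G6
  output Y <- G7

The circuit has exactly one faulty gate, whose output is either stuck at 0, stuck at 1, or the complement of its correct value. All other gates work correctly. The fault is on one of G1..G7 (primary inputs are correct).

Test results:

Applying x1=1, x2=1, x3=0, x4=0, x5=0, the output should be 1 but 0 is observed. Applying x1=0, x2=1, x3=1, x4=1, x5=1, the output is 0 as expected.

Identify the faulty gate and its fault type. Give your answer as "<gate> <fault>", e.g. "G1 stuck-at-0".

Fault-free values for test 1 (x1=1, x2=1, x3=0, x4=0, x5=0): G1=0, G2=1, G3=1, G4=0, G5=0, G6=1, G7=1, giving Y=1. Observed 0.
Test 1: faults giving observed 0 are {G6 stuck-at-0, G6 inverted output, G7 stuck-at-0, G7 inverted output}.
Test 2 (x1=0, x2=1, x3=1, x4=1, x5=1): fault-free G1=1, G2=0, G3=1, G4=1, G5=0, G6=1, G7=0 → 0; observed 0. Eliminates G6 stuck-at-0, G6 inverted output, G7 inverted output.
Only G7 stuck-at-0 is consistent with every test.

G7 stuck-at-0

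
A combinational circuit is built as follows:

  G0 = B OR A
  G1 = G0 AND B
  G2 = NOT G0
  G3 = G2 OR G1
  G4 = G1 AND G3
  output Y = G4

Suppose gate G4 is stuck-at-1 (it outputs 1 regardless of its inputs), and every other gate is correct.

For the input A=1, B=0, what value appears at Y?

1

Propagate with G4 forced: G0=1, G1=0, G2=0, G3=0, G4=1 [stuck-at-1].
So Y = 1. (Without the fault it would be 0.)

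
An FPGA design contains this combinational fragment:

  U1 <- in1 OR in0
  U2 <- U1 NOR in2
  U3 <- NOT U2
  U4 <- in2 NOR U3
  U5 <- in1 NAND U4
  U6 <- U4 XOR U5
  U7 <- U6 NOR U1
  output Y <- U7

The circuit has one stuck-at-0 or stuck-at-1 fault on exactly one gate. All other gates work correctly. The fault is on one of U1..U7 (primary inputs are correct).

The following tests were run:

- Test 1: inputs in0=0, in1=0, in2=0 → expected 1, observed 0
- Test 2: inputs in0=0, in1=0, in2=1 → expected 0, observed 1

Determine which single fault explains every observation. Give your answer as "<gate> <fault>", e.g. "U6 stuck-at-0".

Fault-free values for test 1 (in0=0, in1=0, in2=0): U1=0, U2=1, U3=0, U4=1, U5=1, U6=0, U7=1, giving Y=1. Observed 0.
Test 1: faults giving observed 0 are {U1 stuck-at-1, U2 stuck-at-0, U3 stuck-at-1, U4 stuck-at-0, U5 stuck-at-0, U6 stuck-at-1, U7 stuck-at-0}.
Test 2 (in0=0, in1=0, in2=1): fault-free U1=0, U2=0, U3=1, U4=0, U5=1, U6=1, U7=0 → 0; observed 1. Eliminates U1 stuck-at-1, U2 stuck-at-0, U3 stuck-at-1, U4 stuck-at-0, U6 stuck-at-1, U7 stuck-at-0.
Only U5 stuck-at-0 is consistent with every test.

U5 stuck-at-0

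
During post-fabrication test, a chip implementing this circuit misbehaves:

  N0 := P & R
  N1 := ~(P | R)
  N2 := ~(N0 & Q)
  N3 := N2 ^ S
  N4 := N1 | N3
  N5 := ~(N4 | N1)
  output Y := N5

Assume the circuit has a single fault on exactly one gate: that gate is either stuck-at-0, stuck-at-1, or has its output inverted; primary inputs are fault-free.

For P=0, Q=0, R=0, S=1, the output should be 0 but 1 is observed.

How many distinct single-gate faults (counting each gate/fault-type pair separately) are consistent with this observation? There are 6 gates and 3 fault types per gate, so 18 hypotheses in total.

4

Fault-free: N0=0, N1=1, N2=1, N3=0, N4=1, N5=0 → 0. Observed 1.
  N0: none of the 3 fault types match ✗
  N1: stuck-at-0, inverted output ✓; others ✗
  N2: none of the 3 fault types match ✗
  N3: none of the 3 fault types match ✗
  N4: none of the 3 fault types match ✗
  N5: stuck-at-1, inverted output ✓; others ✗
Consistent faults: {N1 stuck-at-0, N1 inverted output, N5 stuck-at-1, N5 inverted output} — 4 in all.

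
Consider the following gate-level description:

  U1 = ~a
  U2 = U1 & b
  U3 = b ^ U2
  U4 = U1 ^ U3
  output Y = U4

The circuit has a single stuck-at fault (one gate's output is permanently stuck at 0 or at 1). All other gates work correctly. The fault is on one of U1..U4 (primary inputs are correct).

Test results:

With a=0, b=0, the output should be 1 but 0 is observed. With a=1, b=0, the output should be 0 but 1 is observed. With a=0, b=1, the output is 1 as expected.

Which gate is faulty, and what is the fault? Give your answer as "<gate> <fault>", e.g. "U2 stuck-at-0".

Fault-free values for test 1 (a=0, b=0): U1=1, U2=0, U3=0, U4=1, giving Y=1. Observed 0.
Test 1: faults giving observed 0 are {U1 stuck-at-0, U2 stuck-at-1, U3 stuck-at-1, U4 stuck-at-0}.
Test 2 (a=1, b=0): fault-free U1=0, U2=0, U3=0, U4=0 → 0; observed 1. Eliminates U1 stuck-at-0, U4 stuck-at-0.
Test 3 (a=0, b=1): fault-free U1=1, U2=1, U3=0, U4=1 → 1; observed 1. Eliminates U3 stuck-at-1.
Only U2 stuck-at-1 is consistent with every test.

U2 stuck-at-1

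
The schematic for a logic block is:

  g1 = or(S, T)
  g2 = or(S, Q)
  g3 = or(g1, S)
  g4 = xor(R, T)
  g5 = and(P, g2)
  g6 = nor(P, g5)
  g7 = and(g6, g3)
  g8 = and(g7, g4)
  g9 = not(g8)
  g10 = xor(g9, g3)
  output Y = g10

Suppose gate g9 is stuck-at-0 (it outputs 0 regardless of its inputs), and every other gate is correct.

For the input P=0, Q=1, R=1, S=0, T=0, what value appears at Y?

Propagate with g9 forced: g1=0, g2=1, g3=0, g4=1, g5=0, g6=1, g7=0, g8=0, g9=0 [stuck-at-0], g10=0.
So Y = 0. (Without the fault it would be 1.)

0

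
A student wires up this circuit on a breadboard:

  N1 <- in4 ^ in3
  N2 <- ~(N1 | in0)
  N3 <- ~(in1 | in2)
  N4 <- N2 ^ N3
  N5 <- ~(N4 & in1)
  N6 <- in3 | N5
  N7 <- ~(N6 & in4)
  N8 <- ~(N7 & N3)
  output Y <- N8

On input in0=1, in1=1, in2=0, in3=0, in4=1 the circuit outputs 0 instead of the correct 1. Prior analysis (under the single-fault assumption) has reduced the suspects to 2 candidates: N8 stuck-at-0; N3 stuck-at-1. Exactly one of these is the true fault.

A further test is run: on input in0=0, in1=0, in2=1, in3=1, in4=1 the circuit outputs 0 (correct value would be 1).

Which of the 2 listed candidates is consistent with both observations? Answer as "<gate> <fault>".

N8 stuck-at-0

Evaluate each candidate on input in0=0, in1=0, in2=1, in3=1, in4=1:
  N8 stuck-at-0: N1=0, N2=1, N3=0, N4=1, N5=1, N6=1, N7=0, N8=0 [stuck-at-0] → 0 — matches
  N3 stuck-at-1: N1=0, N2=1, N3=1 [stuck-at-1], N4=0, N5=1, N6=1, N7=0, N8=1 → 1 — eliminated
Only N8 stuck-at-0 reproduces the observed 0.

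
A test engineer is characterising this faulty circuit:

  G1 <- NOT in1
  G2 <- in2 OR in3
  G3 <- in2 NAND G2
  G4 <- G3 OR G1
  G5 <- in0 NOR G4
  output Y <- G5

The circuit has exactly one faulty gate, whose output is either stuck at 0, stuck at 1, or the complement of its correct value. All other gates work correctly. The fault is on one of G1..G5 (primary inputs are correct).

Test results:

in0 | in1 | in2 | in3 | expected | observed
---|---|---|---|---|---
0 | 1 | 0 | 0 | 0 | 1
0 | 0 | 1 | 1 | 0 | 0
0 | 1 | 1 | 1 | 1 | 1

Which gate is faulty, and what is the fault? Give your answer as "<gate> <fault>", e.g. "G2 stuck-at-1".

Fault-free values for test 1 (in0=0, in1=1, in2=0, in3=0): G1=0, G2=0, G3=1, G4=1, G5=0, giving Y=0. Observed 1.
Test 1: faults giving observed 1 are {G3 stuck-at-0, G3 inverted output, G4 stuck-at-0, G4 inverted output, G5 stuck-at-1, G5 inverted output}.
Test 2 (in0=0, in1=0, in2=1, in3=1): fault-free G1=1, G2=1, G3=0, G4=1, G5=0 → 0; observed 0. Eliminates G4 stuck-at-0, G4 inverted output, G5 stuck-at-1, G5 inverted output.
Test 3 (in0=0, in1=1, in2=1, in3=1): fault-free G1=0, G2=1, G3=0, G4=0, G5=1 → 1; observed 1. Eliminates G3 inverted output.
Only G3 stuck-at-0 is consistent with every test.

G3 stuck-at-0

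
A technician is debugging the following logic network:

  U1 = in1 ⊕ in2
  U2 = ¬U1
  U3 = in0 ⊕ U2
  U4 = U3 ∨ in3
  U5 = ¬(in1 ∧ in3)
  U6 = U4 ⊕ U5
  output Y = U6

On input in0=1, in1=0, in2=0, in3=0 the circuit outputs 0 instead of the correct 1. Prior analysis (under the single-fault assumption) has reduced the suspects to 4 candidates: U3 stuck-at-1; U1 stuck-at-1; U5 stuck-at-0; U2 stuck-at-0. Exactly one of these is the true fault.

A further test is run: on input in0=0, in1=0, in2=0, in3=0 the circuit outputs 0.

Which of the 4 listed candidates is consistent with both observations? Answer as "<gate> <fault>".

Evaluate each candidate on input in0=0, in1=0, in2=0, in3=0:
  U3 stuck-at-1: U1=0, U2=1, U3=1 [stuck-at-1], U4=1, U5=1, U6=0 → 0 — matches
  U1 stuck-at-1: U1=1 [stuck-at-1], U2=0, U3=0, U4=0, U5=1, U6=1 → 1 — eliminated
  U5 stuck-at-0: U1=0, U2=1, U3=1, U4=1, U5=0 [stuck-at-0], U6=1 → 1 — eliminated
  U2 stuck-at-0: U1=0, U2=0 [stuck-at-0], U3=0, U4=0, U5=1, U6=1 → 1 — eliminated
Only U3 stuck-at-1 reproduces the observed 0.

U3 stuck-at-1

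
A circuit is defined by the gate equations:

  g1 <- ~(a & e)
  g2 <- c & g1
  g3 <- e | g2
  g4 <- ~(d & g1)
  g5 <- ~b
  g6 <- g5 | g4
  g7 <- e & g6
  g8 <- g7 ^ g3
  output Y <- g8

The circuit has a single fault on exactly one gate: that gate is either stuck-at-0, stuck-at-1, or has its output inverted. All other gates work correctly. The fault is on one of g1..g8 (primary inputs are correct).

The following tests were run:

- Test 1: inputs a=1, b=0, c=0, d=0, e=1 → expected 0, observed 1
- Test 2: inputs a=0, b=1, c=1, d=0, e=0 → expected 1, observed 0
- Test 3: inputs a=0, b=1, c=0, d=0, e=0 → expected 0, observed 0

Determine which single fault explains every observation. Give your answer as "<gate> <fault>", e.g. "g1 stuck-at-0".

Fault-free values for test 1 (a=1, b=0, c=0, d=0, e=1): g1=0, g2=0, g3=1, g4=1, g5=1, g6=1, g7=1, g8=0, giving Y=0. Observed 1.
Test 1: faults giving observed 1 are {g3 stuck-at-0, g3 inverted output, g6 stuck-at-0, g6 inverted output, g7 stuck-at-0, g7 inverted output, g8 stuck-at-1, g8 inverted output}.
Test 2 (a=0, b=1, c=1, d=0, e=0): fault-free g1=1, g2=1, g3=1, g4=1, g5=0, g6=1, g7=0, g8=1 → 1; observed 0. Eliminates g6 stuck-at-0, g6 inverted output, g7 stuck-at-0, g8 stuck-at-1.
Test 3 (a=0, b=1, c=0, d=0, e=0): fault-free g1=1, g2=0, g3=0, g4=1, g5=0, g6=1, g7=0, g8=0 → 0; observed 0. Eliminates g3 inverted output, g7 inverted output, g8 inverted output.
Only g3 stuck-at-0 is consistent with every test.

g3 stuck-at-0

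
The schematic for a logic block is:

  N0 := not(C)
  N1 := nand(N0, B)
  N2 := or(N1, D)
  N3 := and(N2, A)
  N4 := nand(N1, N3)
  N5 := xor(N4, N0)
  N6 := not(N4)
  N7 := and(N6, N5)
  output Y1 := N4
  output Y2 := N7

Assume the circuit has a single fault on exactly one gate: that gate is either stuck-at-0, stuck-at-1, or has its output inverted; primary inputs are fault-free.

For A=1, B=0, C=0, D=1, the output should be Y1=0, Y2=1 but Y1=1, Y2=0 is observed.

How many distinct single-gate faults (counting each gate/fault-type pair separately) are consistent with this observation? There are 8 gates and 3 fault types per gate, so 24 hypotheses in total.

8

Fault-free: N0=1, N1=1, N2=1, N3=1, N4=0, N5=1, N6=1, N7=1 → Y1=0, Y2=1. Observed Y1=1, Y2=0.
  N0: none of the 3 fault types match ✗
  N1: stuck-at-0, inverted output ✓; others ✗
  N2: stuck-at-0, inverted output ✓; others ✗
  N3: stuck-at-0, inverted output ✓; others ✗
  N4: stuck-at-1, inverted output ✓; others ✗
  N5: none of the 3 fault types match ✗
  N6: none of the 3 fault types match ✗
  N7: none of the 3 fault types match ✗
Consistent faults: {N1 stuck-at-0, N1 inverted output, N2 stuck-at-0, N2 inverted output, N3 stuck-at-0, N3 inverted output, N4 stuck-at-1, N4 inverted output} — 8 in all.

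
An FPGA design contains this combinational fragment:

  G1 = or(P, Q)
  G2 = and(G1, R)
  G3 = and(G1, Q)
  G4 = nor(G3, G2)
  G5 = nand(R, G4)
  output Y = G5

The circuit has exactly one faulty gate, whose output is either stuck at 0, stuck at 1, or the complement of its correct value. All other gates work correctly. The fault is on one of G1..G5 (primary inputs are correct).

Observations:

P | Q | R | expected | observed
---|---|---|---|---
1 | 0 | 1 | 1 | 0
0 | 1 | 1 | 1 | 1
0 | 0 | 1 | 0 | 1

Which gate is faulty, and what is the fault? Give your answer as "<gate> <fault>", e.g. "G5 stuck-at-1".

G2 inverted output

Fault-free values for test 1 (P=1, Q=0, R=1): G1=1, G2=1, G3=0, G4=0, G5=1, giving Y=1. Observed 0.
Test 1: faults giving observed 0 are {G1 stuck-at-0, G1 inverted output, G2 stuck-at-0, G2 inverted output, G4 stuck-at-1, G4 inverted output, G5 stuck-at-0, G5 inverted output}.
Test 2 (P=0, Q=1, R=1): fault-free G1=1, G2=1, G3=1, G4=0, G5=1 → 1; observed 1. Eliminates G1 stuck-at-0, G1 inverted output, G4 stuck-at-1, G4 inverted output, G5 stuck-at-0, G5 inverted output.
Test 3 (P=0, Q=0, R=1): fault-free G1=0, G2=0, G3=0, G4=1, G5=0 → 0; observed 1. Eliminates G2 stuck-at-0.
Only G2 inverted output is consistent with every test.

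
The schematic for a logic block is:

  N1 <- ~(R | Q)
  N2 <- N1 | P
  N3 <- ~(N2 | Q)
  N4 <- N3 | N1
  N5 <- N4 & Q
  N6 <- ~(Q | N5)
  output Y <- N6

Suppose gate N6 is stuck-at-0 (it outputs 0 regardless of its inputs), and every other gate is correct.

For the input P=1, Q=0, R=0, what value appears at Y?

Propagate with N6 forced: N1=1, N2=1, N3=0, N4=1, N5=0, N6=0 [stuck-at-0].
So Y = 0. (Without the fault it would be 1.)

0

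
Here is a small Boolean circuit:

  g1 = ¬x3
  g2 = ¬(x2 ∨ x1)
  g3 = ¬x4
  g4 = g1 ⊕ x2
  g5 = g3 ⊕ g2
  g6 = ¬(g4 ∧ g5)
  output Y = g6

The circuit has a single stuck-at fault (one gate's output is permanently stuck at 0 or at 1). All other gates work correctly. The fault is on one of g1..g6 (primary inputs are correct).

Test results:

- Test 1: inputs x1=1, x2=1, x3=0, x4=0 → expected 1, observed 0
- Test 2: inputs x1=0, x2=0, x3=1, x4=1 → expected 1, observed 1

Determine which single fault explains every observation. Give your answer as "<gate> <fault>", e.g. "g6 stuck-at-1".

g1 stuck-at-0

Fault-free values for test 1 (x1=1, x2=1, x3=0, x4=0): g1=1, g2=0, g3=1, g4=0, g5=1, g6=1, giving Y=1. Observed 0.
Test 1: faults giving observed 0 are {g1 stuck-at-0, g4 stuck-at-1, g6 stuck-at-0}.
Test 2 (x1=0, x2=0, x3=1, x4=1): fault-free g1=0, g2=1, g3=0, g4=0, g5=1, g6=1 → 1; observed 1. Eliminates g4 stuck-at-1, g6 stuck-at-0.
Only g1 stuck-at-0 is consistent with every test.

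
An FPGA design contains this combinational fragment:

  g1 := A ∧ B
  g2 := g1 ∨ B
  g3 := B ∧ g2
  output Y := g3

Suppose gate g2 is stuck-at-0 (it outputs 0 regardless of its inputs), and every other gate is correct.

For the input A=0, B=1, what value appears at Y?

Propagate with g2 forced: g1=0, g2=0 [stuck-at-0], g3=0.
So Y = 0. (Without the fault it would be 1.)

0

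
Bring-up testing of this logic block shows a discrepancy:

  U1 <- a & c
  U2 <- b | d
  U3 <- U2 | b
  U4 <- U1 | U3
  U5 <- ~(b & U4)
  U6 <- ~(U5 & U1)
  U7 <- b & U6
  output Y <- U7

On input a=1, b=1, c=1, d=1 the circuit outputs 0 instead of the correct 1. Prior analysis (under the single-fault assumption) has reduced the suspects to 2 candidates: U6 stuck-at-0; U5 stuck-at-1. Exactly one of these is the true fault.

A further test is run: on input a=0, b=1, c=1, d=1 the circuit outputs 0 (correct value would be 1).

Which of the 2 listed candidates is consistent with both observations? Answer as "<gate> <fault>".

U6 stuck-at-0

Evaluate each candidate on input a=0, b=1, c=1, d=1:
  U6 stuck-at-0: U1=0, U2=1, U3=1, U4=1, U5=0, U6=0 [stuck-at-0], U7=0 → 0 — matches
  U5 stuck-at-1: U1=0, U2=1, U3=1, U4=1, U5=1 [stuck-at-1], U6=1, U7=1 → 1 — eliminated
Only U6 stuck-at-0 reproduces the observed 0.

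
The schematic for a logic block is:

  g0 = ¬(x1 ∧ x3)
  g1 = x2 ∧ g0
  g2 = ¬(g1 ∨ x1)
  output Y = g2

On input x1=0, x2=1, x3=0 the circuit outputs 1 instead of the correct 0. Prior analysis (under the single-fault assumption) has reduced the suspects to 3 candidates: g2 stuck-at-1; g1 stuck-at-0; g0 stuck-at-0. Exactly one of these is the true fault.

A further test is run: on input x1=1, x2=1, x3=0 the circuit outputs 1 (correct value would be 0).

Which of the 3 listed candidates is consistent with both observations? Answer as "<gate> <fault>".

Evaluate each candidate on input x1=1, x2=1, x3=0:
  g2 stuck-at-1: g0=1, g1=1, g2=1 [stuck-at-1] → 1 — matches
  g1 stuck-at-0: g0=1, g1=0 [stuck-at-0], g2=0 → 0 — eliminated
  g0 stuck-at-0: g0=0 [stuck-at-0], g1=0, g2=0 → 0 — eliminated
Only g2 stuck-at-1 reproduces the observed 1.

g2 stuck-at-1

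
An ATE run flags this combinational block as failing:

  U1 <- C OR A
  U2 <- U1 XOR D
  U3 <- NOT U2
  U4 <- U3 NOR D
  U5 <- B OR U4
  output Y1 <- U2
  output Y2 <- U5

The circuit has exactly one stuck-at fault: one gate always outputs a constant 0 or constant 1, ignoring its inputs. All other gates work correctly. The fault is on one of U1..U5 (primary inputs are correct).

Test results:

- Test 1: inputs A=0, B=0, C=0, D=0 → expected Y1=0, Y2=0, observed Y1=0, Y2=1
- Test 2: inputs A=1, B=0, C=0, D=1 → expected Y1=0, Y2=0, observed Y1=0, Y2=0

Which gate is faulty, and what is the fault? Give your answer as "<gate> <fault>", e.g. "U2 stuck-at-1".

U3 stuck-at-0

Fault-free values for test 1 (A=0, B=0, C=0, D=0): U1=0, U2=0, U3=1, U4=0, U5=0, giving Y1=0, Y2=0. Observed Y1=0, Y2=1.
Test 1: faults giving observed Y1=0, Y2=1 are {U3 stuck-at-0, U4 stuck-at-1, U5 stuck-at-1}.
Test 2 (A=1, B=0, C=0, D=1): fault-free U1=1, U2=0, U3=1, U4=0, U5=0 → Y1=0, Y2=0; observed Y1=0, Y2=0. Eliminates U4 stuck-at-1, U5 stuck-at-1.
Only U3 stuck-at-0 is consistent with every test.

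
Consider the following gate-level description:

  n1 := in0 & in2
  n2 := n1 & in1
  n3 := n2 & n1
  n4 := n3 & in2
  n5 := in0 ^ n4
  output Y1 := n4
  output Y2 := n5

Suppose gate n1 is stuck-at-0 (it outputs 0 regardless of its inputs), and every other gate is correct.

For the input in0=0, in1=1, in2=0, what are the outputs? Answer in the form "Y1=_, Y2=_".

Y1=0, Y2=0

Propagate with n1 forced: n1=0 [stuck-at-0], n2=0, n3=0, n4=0, n5=0.
So the outputs are Y1=0, Y2=0. (Same as the fault-free value — the fault is masked on this input.)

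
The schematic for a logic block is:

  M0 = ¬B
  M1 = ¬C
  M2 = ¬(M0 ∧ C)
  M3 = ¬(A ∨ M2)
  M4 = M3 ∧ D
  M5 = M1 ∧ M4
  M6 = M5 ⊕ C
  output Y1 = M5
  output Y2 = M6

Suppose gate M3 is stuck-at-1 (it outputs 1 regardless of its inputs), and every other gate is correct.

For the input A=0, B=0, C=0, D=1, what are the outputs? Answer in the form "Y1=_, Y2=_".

Propagate with M3 forced: M0=1, M1=1, M2=1, M3=1 [stuck-at-1], M4=1, M5=1, M6=1.
So the outputs are Y1=1, Y2=1. (Without the fault they would be Y1=0, Y2=0.)

Y1=1, Y2=1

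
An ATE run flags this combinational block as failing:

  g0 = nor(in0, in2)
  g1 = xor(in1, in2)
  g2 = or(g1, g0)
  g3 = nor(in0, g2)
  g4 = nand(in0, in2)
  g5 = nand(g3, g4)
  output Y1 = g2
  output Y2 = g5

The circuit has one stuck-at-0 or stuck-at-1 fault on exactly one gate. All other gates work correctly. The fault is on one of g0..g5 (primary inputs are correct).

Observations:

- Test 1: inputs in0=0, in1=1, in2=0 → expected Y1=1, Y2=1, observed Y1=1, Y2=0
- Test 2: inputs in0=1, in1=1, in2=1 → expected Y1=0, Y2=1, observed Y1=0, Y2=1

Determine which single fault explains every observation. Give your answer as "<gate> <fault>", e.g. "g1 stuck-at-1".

Fault-free values for test 1 (in0=0, in1=1, in2=0): g0=1, g1=1, g2=1, g3=0, g4=1, g5=1, giving Y1=1, Y2=1. Observed Y1=1, Y2=0.
Test 1: faults giving observed Y1=1, Y2=0 are {g3 stuck-at-1, g5 stuck-at-0}.
Test 2 (in0=1, in1=1, in2=1): fault-free g0=0, g1=0, g2=0, g3=0, g4=0, g5=1 → Y1=0, Y2=1; observed Y1=0, Y2=1. Eliminates g5 stuck-at-0.
Only g3 stuck-at-1 is consistent with every test.

g3 stuck-at-1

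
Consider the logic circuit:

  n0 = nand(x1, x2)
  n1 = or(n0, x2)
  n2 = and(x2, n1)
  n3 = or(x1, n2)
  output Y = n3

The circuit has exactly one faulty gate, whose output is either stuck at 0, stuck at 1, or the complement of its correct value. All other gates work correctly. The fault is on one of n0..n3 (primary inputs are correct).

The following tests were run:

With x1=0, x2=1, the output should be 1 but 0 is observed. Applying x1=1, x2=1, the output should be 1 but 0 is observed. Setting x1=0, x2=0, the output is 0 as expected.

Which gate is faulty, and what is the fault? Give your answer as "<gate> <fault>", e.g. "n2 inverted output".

n3 stuck-at-0

Fault-free values for test 1 (x1=0, x2=1): n0=1, n1=1, n2=1, n3=1, giving Y=1. Observed 0.
Test 1: faults giving observed 0 are {n1 stuck-at-0, n1 inverted output, n2 stuck-at-0, n2 inverted output, n3 stuck-at-0, n3 inverted output}.
Test 2 (x1=1, x2=1): fault-free n0=0, n1=1, n2=1, n3=1 → 1; observed 0. Eliminates n1 stuck-at-0, n1 inverted output, n2 stuck-at-0, n2 inverted output.
Test 3 (x1=0, x2=0): fault-free n0=1, n1=1, n2=0, n3=0 → 0; observed 0. Eliminates n3 inverted output.
Only n3 stuck-at-0 is consistent with every test.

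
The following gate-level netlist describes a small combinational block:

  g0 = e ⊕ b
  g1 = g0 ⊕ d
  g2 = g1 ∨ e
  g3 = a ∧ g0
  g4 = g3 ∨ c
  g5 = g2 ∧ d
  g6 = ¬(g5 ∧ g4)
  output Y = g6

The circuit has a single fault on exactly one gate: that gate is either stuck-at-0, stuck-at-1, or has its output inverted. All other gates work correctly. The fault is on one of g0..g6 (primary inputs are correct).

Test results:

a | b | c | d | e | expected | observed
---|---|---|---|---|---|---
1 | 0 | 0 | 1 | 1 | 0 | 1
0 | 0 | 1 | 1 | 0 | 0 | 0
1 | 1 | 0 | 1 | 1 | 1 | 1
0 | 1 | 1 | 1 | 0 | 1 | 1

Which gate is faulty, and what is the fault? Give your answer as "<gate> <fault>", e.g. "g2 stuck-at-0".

Fault-free values for test 1 (a=1, b=0, c=0, d=1, e=1): g0=1, g1=0, g2=1, g3=1, g4=1, g5=1, g6=0, giving Y=0. Observed 1.
Test 1: faults giving observed 1 are {g0 stuck-at-0, g0 inverted output, g2 stuck-at-0, g2 inverted output, g3 stuck-at-0, g3 inverted output, g4 stuck-at-0, g4 inverted output, g5 stuck-at-0, g5 inverted output, g6 stuck-at-1, g6 inverted output}.
Test 2 (a=0, b=0, c=1, d=1, e=0): fault-free g0=0, g1=1, g2=1, g3=0, g4=1, g5=1, g6=0 → 0; observed 0. Eliminates g0 inverted output, g2 stuck-at-0, g2 inverted output, g4 stuck-at-0, g4 inverted output, g5 stuck-at-0, g5 inverted output, g6 stuck-at-1, g6 inverted output.
Test 3 (a=1, b=1, c=0, d=1, e=1): fault-free g0=0, g1=1, g2=1, g3=0, g4=0, g5=1, g6=1 → 1; observed 1. Eliminates g3 inverted output.
Test 4 (a=0, b=1, c=1, d=1, e=0): fault-free g0=1, g1=0, g2=0, g3=0, g4=1, g5=0, g6=1 → 1; observed 1. Eliminates g0 stuck-at-0.
Only g3 stuck-at-0 is consistent with every test.

g3 stuck-at-0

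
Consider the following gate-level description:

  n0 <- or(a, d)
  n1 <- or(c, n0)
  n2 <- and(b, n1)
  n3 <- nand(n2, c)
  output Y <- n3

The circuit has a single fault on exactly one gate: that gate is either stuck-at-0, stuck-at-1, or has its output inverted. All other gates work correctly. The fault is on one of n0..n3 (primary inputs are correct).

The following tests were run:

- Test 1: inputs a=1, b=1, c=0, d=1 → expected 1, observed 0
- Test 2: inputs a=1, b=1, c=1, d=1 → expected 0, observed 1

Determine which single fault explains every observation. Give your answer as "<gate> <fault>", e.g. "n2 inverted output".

Fault-free values for test 1 (a=1, b=1, c=0, d=1): n0=1, n1=1, n2=1, n3=1, giving Y=1. Observed 0.
Test 1: faults giving observed 0 are {n3 stuck-at-0, n3 inverted output}.
Test 2 (a=1, b=1, c=1, d=1): fault-free n0=1, n1=1, n2=1, n3=0 → 0; observed 1. Eliminates n3 stuck-at-0.
Only n3 inverted output is consistent with every test.

n3 inverted output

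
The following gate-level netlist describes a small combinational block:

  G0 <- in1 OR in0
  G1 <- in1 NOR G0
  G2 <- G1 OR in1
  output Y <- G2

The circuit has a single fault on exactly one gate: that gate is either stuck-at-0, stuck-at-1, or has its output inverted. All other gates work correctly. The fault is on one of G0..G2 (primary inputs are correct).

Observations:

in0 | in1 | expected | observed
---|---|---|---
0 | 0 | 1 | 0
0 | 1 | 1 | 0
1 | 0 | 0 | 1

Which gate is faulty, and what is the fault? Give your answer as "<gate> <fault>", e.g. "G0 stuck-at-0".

Fault-free values for test 1 (in0=0, in1=0): G0=0, G1=1, G2=1, giving Y=1. Observed 0.
Test 1: faults giving observed 0 are {G0 stuck-at-1, G0 inverted output, G1 stuck-at-0, G1 inverted output, G2 stuck-at-0, G2 inverted output}.
Test 2 (in0=0, in1=1): fault-free G0=1, G1=0, G2=1 → 1; observed 0. Eliminates G0 stuck-at-1, G0 inverted output, G1 stuck-at-0, G1 inverted output.
Test 3 (in0=1, in1=0): fault-free G0=1, G1=0, G2=0 → 0; observed 1. Eliminates G2 stuck-at-0.
Only G2 inverted output is consistent with every test.

G2 inverted output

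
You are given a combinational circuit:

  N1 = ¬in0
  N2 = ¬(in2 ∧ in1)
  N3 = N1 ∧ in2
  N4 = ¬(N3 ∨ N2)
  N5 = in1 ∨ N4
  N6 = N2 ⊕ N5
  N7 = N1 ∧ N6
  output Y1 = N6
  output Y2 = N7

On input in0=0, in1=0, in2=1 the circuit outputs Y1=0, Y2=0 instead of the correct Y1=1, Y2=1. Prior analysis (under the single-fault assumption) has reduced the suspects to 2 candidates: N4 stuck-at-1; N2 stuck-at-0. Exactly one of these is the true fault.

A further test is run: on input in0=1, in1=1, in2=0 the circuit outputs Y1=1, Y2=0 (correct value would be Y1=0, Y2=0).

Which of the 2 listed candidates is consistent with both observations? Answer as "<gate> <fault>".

N2 stuck-at-0

Evaluate each candidate on input in0=1, in1=1, in2=0:
  N4 stuck-at-1: N1=0, N2=1, N3=0, N4=1 [stuck-at-1], N5=1, N6=0, N7=0 → Y1=0, Y2=0 — eliminated
  N2 stuck-at-0: N1=0, N2=0 [stuck-at-0], N3=0, N4=1, N5=1, N6=1, N7=0 → Y1=1, Y2=0 — matches
Only N2 stuck-at-0 reproduces the observed Y1=1, Y2=0.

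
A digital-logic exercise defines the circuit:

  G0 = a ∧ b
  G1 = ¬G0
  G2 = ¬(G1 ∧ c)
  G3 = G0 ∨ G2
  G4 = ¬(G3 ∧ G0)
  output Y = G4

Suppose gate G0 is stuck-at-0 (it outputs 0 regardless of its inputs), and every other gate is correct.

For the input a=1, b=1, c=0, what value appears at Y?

1

Propagate with G0 forced: G0=0 [stuck-at-0], G1=1, G2=1, G3=1, G4=1.
So Y = 1. (Without the fault it would be 0.)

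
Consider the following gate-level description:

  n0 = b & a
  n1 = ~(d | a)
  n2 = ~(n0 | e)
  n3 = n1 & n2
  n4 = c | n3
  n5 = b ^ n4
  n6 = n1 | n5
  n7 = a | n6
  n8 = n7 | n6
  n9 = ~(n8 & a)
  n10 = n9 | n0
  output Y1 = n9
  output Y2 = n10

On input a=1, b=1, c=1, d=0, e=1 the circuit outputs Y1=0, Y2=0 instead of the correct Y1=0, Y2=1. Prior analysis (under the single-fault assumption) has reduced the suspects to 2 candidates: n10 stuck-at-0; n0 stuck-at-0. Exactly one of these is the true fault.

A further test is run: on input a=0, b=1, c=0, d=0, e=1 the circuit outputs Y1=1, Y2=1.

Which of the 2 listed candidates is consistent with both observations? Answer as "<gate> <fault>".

Evaluate each candidate on input a=0, b=1, c=0, d=0, e=1:
  n10 stuck-at-0: n0=0, n1=1, n2=0, n3=0, n4=0, n5=1, n6=1, n7=1, n8=1, n9=1, n10=0 [stuck-at-0] → Y1=1, Y2=0 — eliminated
  n0 stuck-at-0: n0=0 [stuck-at-0], n1=1, n2=0, n3=0, n4=0, n5=1, n6=1, n7=1, n8=1, n9=1, n10=1 → Y1=1, Y2=1 — matches
Only n0 stuck-at-0 reproduces the observed Y1=1, Y2=1.

n0 stuck-at-0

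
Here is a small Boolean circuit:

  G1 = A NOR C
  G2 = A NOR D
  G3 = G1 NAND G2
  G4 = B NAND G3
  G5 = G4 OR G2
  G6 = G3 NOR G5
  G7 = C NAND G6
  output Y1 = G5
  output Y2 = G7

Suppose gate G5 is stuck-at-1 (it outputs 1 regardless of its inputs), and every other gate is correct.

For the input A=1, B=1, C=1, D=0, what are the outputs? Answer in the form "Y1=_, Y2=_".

Y1=1, Y2=1

Propagate with G5 forced: G1=0, G2=0, G3=1, G4=0, G5=1 [stuck-at-1], G6=0, G7=1.
So the outputs are Y1=1, Y2=1. (Without the fault they would be Y1=0, Y2=1.)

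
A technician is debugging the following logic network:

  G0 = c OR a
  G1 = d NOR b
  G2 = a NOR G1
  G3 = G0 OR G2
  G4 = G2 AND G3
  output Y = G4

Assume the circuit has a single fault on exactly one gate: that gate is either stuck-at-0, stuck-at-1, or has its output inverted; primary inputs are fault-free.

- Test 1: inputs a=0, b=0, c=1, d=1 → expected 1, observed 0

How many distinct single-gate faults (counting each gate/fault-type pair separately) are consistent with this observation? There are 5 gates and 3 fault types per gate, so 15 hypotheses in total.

8

Fault-free: G0=1, G1=0, G2=1, G3=1, G4=1 → 1. Observed 0.
  G0: none of the 3 fault types match ✗
  G1: stuck-at-1, inverted output ✓; others ✗
  G2: stuck-at-0, inverted output ✓; others ✗
  G3: stuck-at-0, inverted output ✓; others ✗
  G4: stuck-at-0, inverted output ✓; others ✗
Consistent faults: {G1 stuck-at-1, G1 inverted output, G2 stuck-at-0, G2 inverted output, G3 stuck-at-0, G3 inverted output, G4 stuck-at-0, G4 inverted output} — 8 in all.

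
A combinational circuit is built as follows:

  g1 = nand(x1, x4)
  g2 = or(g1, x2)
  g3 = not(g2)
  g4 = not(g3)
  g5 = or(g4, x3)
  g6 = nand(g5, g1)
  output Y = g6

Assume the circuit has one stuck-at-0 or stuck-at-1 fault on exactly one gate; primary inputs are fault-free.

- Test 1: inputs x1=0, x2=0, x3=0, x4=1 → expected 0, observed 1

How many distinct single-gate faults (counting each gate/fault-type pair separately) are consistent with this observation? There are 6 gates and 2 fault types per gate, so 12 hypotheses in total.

Fault-free: g1=1, g2=1, g3=0, g4=1, g5=1, g6=0 → 0. Observed 1.
  g1 stuck-at-0: output 1 ✓
  g1 stuck-at-1: output 0 ✗
  g2 stuck-at-0: output 1 ✓
  g2 stuck-at-1: output 0 ✗
  g3 stuck-at-0: output 0 ✗
  g3 stuck-at-1: output 1 ✓
  g4 stuck-at-0: output 1 ✓
  g4 stuck-at-1: output 0 ✗
  g5 stuck-at-0: output 1 ✓
  g5 stuck-at-1: output 0 ✗
  g6 stuck-at-0: output 0 ✗
  g6 stuck-at-1: output 1 ✓
Consistent faults: {g1 stuck-at-0, g2 stuck-at-0, g3 stuck-at-1, g4 stuck-at-0, g5 stuck-at-0, g6 stuck-at-1} — 6 in all.

6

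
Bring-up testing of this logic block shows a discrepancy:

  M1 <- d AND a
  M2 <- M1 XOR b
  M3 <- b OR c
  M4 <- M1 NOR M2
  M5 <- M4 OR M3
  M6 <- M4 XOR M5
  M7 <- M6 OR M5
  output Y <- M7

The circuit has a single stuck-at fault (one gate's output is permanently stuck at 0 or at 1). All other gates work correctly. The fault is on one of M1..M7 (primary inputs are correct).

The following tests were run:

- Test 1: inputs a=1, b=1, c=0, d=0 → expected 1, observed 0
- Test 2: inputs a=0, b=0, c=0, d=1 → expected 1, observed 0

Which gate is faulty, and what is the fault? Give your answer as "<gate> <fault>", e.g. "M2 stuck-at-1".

M7 stuck-at-0

Fault-free values for test 1 (a=1, b=1, c=0, d=0): M1=0, M2=1, M3=1, M4=0, M5=1, M6=1, M7=1, giving Y=1. Observed 0.
Test 1: faults giving observed 0 are {M3 stuck-at-0, M5 stuck-at-0, M7 stuck-at-0}.
Test 2 (a=0, b=0, c=0, d=1): fault-free M1=0, M2=0, M3=0, M4=1, M5=1, M6=0, M7=1 → 1; observed 0. Eliminates M3 stuck-at-0, M5 stuck-at-0.
Only M7 stuck-at-0 is consistent with every test.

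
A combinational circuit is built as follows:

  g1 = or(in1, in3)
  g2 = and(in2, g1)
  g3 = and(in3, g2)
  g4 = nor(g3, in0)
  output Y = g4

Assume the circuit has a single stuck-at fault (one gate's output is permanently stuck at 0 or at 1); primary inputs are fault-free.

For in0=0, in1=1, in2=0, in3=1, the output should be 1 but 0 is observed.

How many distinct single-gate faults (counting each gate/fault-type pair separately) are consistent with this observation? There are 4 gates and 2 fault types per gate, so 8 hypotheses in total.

3

Fault-free: g1=1, g2=0, g3=0, g4=1 → 1. Observed 0.
  g1 stuck-at-0: output 1 ✗
  g1 stuck-at-1: output 1 ✗
  g2 stuck-at-0: output 1 ✗
  g2 stuck-at-1: output 0 ✓
  g3 stuck-at-0: output 1 ✗
  g3 stuck-at-1: output 0 ✓
  g4 stuck-at-0: output 0 ✓
  g4 stuck-at-1: output 1 ✗
Consistent faults: {g2 stuck-at-1, g3 stuck-at-1, g4 stuck-at-0} — 3 in all.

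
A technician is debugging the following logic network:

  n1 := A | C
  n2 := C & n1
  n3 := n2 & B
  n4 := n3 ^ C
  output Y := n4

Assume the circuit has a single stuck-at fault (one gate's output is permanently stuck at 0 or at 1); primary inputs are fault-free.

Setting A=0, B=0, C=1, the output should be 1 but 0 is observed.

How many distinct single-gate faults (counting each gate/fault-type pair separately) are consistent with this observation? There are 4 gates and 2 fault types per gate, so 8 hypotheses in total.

2

Fault-free: n1=1, n2=1, n3=0, n4=1 → 1. Observed 0.
  n1 stuck-at-0: output 1 ✗
  n1 stuck-at-1: output 1 ✗
  n2 stuck-at-0: output 1 ✗
  n2 stuck-at-1: output 1 ✗
  n3 stuck-at-0: output 1 ✗
  n3 stuck-at-1: output 0 ✓
  n4 stuck-at-0: output 0 ✓
  n4 stuck-at-1: output 1 ✗
Consistent faults: {n3 stuck-at-1, n4 stuck-at-0} — 2 in all.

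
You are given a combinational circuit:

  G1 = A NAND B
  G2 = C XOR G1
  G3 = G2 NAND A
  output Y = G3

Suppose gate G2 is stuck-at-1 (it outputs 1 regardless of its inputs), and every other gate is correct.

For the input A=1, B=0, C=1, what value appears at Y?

0

Propagate with G2 forced: G1=1, G2=1 [stuck-at-1], G3=0.
So Y = 0. (Without the fault it would be 1.)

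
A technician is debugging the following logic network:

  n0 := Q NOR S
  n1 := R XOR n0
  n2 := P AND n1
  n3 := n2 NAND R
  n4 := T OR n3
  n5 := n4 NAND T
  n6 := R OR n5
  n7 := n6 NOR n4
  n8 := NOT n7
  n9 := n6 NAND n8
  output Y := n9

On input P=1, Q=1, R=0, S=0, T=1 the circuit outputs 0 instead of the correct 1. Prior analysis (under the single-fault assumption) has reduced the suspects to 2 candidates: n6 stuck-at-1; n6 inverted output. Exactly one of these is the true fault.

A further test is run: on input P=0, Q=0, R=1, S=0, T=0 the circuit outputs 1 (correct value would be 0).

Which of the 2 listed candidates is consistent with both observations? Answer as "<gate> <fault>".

n6 inverted output

Evaluate each candidate on input P=0, Q=0, R=1, S=0, T=0:
  n6 stuck-at-1: n0=1, n1=0, n2=0, n3=1, n4=1, n5=1, n6=1 [stuck-at-1], n7=0, n8=1, n9=0 → 0 — eliminated
  n6 inverted output: n0=1, n1=0, n2=0, n3=1, n4=1, n5=1, n6=0 [inverted output], n7=0, n8=1, n9=1 → 1 — matches
Only n6 inverted output reproduces the observed 1.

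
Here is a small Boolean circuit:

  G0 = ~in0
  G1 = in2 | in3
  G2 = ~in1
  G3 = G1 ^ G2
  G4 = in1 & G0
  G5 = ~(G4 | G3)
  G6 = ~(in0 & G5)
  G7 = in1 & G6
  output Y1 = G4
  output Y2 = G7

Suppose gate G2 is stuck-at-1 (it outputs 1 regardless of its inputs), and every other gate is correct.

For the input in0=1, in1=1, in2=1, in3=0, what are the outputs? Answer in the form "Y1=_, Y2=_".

Propagate with G2 forced: G0=0, G1=1, G2=1 [stuck-at-1], G3=0, G4=0, G5=1, G6=0, G7=0.
So the outputs are Y1=0, Y2=0. (Without the fault they would be Y1=0, Y2=1.)

Y1=0, Y2=0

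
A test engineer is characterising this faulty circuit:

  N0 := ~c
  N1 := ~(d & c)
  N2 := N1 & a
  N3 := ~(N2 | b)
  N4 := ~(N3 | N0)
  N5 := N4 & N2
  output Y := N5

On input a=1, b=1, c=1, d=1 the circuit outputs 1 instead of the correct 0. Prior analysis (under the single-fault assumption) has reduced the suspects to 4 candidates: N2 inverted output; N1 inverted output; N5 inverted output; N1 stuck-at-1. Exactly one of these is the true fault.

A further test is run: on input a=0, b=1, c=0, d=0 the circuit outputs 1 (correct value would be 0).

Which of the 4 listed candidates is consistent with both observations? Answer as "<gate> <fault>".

N5 inverted output

Evaluate each candidate on input a=0, b=1, c=0, d=0:
  N2 inverted output: N0=1, N1=1, N2=1 [inverted output], N3=0, N4=0, N5=0 → 0 — eliminated
  N1 inverted output: N0=1, N1=0 [inverted output], N2=0, N3=0, N4=0, N5=0 → 0 — eliminated
  N5 inverted output: N0=1, N1=1, N2=0, N3=0, N4=0, N5=1 [inverted output] → 1 — matches
  N1 stuck-at-1: N0=1, N1=1 [stuck-at-1], N2=0, N3=0, N4=0, N5=0 → 0 — eliminated
Only N5 inverted output reproduces the observed 1.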